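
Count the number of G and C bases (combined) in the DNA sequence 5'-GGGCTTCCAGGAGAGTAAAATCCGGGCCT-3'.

C=7, T=5, A=7, G=10
Total G or C: 10 + 7 = 17

17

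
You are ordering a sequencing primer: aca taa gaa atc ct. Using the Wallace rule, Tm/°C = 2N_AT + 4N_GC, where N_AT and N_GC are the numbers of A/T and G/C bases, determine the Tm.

36°C

G=1, C=3, A=7, T=3
A+T = 10, G+C = 4
Tm = 4·4 + 2·10 = 16 + 20 = 36°C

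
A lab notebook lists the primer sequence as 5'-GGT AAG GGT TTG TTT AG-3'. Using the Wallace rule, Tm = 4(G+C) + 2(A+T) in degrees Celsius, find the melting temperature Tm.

Counting bases: G=7, A=3, T=7, C=0
AT pairs contribute 10, GC pairs contribute 7.
Tm = 4·7 + 2·10 = 28 + 20 = 48°C

48°C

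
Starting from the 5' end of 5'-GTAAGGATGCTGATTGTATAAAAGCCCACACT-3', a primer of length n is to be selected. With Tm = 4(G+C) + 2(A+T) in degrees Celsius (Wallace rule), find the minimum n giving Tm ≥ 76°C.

n = 27

First 26 bases: GTAAGGATGCTGATTGTATAAAAGCC → Tm = 72°C (< 76°C)
First 27 bases: GTAAGGATGCTGATTGTATAAAAGCCC → Tm = 76°C (≥ 76°C)
Since every base adds ≥2°C, Tm only increases with n, so the threshold is first crossed at n = 27.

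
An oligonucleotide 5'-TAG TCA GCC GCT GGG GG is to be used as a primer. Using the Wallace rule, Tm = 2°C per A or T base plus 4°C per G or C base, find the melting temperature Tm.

58°C

Scanning the sequence gives T=3, A=2, C=4, G=8.
AT pairs contribute 5, GC pairs contribute 12.
Tm = 4·12 + 2·5 = 48 + 10 = 58°C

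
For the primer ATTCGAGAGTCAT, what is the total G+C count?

5

Scanning the sequence gives G=3, A=4, T=4, C=2.
G+C = 3 + 2 = 5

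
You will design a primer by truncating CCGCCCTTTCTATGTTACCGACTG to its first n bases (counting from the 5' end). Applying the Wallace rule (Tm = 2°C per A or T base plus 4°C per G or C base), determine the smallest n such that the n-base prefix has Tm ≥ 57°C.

First 18 bases: CCGCCCTTTCTATGTTAC → Tm = 54°C (< 57°C)
First 19 bases: CCGCCCTTTCTATGTTACC → Tm = 58°C (≥ 57°C)
Since every base adds ≥2°C, Tm only increases with n, so the threshold is first crossed at n = 19.

n = 19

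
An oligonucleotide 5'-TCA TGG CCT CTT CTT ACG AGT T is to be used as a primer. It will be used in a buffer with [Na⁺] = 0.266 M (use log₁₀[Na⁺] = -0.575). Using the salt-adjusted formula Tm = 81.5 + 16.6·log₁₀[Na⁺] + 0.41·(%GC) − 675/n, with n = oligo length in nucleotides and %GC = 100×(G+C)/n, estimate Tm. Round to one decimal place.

Length n = 22. Scanning the sequence gives T=9, C=6, G=4, A=3.
G+C = 10, so %GC = 10/22 × 100 = 45.455%
Salt term: 16.6 × (-0.575) = -9.545
GC term: 0.41 × 45.455 = 18.637; length term: −675/22 = −30.682
Tm = 81.5 + (-9.545) + 18.637 − 30.682 = 59.91 → 59.9°C

59.9°C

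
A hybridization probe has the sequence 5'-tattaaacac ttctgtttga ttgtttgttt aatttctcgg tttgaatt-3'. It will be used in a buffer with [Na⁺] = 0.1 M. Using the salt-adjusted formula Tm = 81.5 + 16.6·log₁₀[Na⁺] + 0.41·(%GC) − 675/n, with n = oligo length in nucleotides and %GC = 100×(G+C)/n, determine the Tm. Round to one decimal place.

61.1°C

Length n = 48. C=5, A=10, T=26, G=7
G+C = 12, so %GC = 12/48 × 100 = 25%
Salt term: 16.6 × (-1) = -16.6
GC term: 0.41 × 25 = 10.25; length term: −675/48 = −14.062
Tm = 81.5 + (-16.6) + 10.25 − 14.062 = 61.088 → 61.1°C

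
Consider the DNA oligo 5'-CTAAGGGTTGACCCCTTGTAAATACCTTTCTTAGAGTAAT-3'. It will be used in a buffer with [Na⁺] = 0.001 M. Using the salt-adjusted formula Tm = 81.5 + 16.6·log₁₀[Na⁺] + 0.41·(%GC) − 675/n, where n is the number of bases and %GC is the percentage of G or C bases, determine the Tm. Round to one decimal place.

30.2°C

Length n = 40. Scanning the sequence gives C=8, G=7, A=11, T=14.
G+C = 15, so %GC = 15/40 × 100 = 37.5%
Salt term: 16.6 × (-3) = -49.8
GC term: 0.41 × 37.5 = 15.375; length term: −675/40 = −16.875
Tm = 81.5 + (-49.8) + 15.375 − 16.875 = 30.2 → 30.2°C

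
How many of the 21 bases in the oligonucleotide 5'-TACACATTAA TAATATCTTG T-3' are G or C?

Base counts: C=3, A=8, G=1, T=9
Total G or C: 1 + 3 = 4

4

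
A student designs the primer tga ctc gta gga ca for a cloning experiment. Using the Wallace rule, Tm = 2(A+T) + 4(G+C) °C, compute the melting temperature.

Base counts: A=4, C=3, T=3, G=4
A+T = 7, G+C = 7
Tm = 2×7 + 4×7 = 42°C

42°C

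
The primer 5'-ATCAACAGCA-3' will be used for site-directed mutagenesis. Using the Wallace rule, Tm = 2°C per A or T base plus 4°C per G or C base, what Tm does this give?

Counting bases: A=5, T=1, C=3, G=1
AT pairs contribute 6, GC pairs contribute 4.
Tm = 4·4 + 2·6 = 16 + 12 = 28°C

28°C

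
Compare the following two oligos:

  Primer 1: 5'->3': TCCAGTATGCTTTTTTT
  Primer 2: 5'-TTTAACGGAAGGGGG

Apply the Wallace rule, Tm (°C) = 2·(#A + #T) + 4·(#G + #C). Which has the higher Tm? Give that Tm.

Primer 2, 46°C

Primer 1: A+T=12, G+C=5 → Tm = 2(12)+4(5) = 44°C
Primer 2: A+T=7, G+C=8 → Tm = 2(7)+4(8) = 46°C
44°C vs 46°C → primer 2 is higher.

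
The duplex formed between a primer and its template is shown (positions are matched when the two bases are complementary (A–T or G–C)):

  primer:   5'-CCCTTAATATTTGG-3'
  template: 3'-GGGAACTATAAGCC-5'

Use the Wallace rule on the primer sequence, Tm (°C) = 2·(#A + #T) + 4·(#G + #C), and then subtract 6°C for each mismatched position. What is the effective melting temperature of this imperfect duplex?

26°C

Primer base counts: A=3, T=6, G=2, C=3 → A+T=9, G+C=5
Perfect-match Tm = 2(9) + 4(5) = 18 + 20 = 38°C
Mismatches (positions where the bases are not complementary): 2 (at positions 6, 12)
Effective Tm = 38 − 2×6 = 38 − 12 = 26°C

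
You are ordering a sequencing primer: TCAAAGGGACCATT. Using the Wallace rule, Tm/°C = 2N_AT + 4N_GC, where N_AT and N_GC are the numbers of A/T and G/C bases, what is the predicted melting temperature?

C=3, G=3, T=3, A=5
AT pairs contribute 8, GC pairs contribute 6.
Tm = 4·6 + 2·8 = 24 + 16 = 40°C

40°C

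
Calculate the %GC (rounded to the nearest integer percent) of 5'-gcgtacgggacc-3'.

75%

Scanning the sequence gives T=1, C=4, A=2, G=5.
G+C = 5 + 4 = 9 out of 12 bases
%GC = 9/12 × 100 = 75% ≈ 75%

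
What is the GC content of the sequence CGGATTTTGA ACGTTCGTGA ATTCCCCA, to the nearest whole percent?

46%

Counting bases: G=6, A=6, C=7, T=9
G+C = 6 + 7 = 13 out of 28 bases
%GC = 13/28 × 100 = 46.43% ≈ 46%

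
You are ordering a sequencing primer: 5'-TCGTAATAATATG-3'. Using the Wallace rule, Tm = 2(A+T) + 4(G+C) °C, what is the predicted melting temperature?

Counting bases: G=2, A=5, C=1, T=5
AT pairs contribute 10, GC pairs contribute 3.
Tm = 2(10) + 4(3) = 20 + 12 = 32°C

32°C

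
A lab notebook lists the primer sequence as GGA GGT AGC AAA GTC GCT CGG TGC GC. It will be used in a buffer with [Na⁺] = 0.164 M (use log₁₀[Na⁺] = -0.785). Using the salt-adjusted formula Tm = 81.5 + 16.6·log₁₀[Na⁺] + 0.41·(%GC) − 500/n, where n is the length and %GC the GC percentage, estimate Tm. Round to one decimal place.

76.0°C

Length n = 26. Scanning the sequence gives G=11, T=4, A=5, C=6.
G+C = 17, so %GC = 17/26 × 100 = 65.385%
Salt term: 16.6 × (-0.785) = -13.031
GC term: 0.41 × 65.385 = 26.808; length term: −500/26 = −19.231
Tm = 81.5 + (-13.031) + 26.808 − 19.231 = 76.046 → 76.0°C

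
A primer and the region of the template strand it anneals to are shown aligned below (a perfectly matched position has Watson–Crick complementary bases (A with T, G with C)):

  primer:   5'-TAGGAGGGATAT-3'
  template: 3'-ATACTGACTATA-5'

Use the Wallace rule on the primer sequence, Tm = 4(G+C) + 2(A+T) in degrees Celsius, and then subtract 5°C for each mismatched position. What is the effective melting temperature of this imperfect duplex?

Primer base counts: A=4, T=3, G=5, C=0 → A+T=7, G+C=5
Perfect-match Tm = 2(7) + 4(5) = 14 + 20 = 34°C
Mismatches (positions where the bases are not complementary): 3 (at positions 3, 6, 7)
Effective Tm = 34 − 3×5 = 34 − 15 = 19°C

19°C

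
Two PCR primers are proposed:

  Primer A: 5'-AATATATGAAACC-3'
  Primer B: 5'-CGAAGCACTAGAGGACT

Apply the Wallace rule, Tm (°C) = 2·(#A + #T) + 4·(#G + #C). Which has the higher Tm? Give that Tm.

Primer B, 52°C

Primer A: A+T=10, G+C=3 → Tm = 2(10)+4(3) = 32°C
Primer B: A+T=8, G+C=9 → Tm = 2(8)+4(9) = 52°C
32°C vs 52°C → primer B is higher.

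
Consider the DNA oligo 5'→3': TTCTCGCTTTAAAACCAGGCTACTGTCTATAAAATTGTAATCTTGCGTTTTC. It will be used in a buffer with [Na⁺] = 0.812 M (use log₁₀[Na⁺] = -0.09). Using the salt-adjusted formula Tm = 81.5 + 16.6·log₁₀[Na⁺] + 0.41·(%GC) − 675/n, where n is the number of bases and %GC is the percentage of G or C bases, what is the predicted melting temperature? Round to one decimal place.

81.2°C

Length n = 52. Scanning the sequence gives G=7, C=11, A=13, T=21.
G+C = 18, so %GC = 18/52 × 100 = 34.615%
Salt term: 16.6 × (-0.09) = -1.494
GC term: 0.41 × 34.615 = 14.192; length term: −675/52 = −12.981
Tm = 81.5 + (-1.494) + 14.192 − 12.981 = 81.217 → 81.2°C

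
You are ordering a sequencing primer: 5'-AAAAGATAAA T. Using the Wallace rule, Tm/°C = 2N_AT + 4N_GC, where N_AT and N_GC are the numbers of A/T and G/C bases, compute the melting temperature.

G=1, A=8, T=2, C=0
AT pairs contribute 10, GC pairs contribute 1.
Tm = 2(10) + 4(1) = 20 + 4 = 24°C

24°C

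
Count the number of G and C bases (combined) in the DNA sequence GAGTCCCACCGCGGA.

Scanning the sequence gives T=1, C=6, G=5, A=3.
G+C = 5 + 6 = 11

11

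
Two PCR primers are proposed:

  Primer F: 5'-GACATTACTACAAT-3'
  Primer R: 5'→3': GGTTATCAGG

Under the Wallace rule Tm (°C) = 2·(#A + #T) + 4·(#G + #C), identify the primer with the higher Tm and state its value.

Primer F: A+T=10, G+C=4 → Tm = 2(10)+4(4) = 36°C
Primer R: A+T=5, G+C=5 → Tm = 2(5)+4(5) = 30°C
36°C vs 30°C → primer F is higher.

Primer F, 36°C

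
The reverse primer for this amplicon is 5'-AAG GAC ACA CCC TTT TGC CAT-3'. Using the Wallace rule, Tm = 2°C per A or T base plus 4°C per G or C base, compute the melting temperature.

Scanning the sequence gives T=5, A=6, G=3, C=7.
A+T = 11, G+C = 10
Tm = 4·10 + 2·11 = 40 + 22 = 62°C

62°C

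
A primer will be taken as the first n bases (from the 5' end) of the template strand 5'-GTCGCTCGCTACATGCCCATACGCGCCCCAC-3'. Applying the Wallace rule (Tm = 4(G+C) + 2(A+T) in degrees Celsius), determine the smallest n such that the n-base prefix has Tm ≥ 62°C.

n = 19

First 18 bases: GTCGCTCGCTACATGCCC → Tm = 60°C (< 62°C)
First 19 bases: GTCGCTCGCTACATGCCCA → Tm = 62°C (≥ 62°C)
Each additional base adds 2°C (A/T) or 4°C (G/C), so Tm is non-decreasing in n; n = 19 is the first length to reach 62°C.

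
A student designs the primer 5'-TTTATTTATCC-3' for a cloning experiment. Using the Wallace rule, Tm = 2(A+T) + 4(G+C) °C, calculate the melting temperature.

Base counts: A=2, G=0, C=2, T=7
So N_AT = 9 and N_GC = 2.
Tm = 2×9 + 4×2 = 26°C

26°C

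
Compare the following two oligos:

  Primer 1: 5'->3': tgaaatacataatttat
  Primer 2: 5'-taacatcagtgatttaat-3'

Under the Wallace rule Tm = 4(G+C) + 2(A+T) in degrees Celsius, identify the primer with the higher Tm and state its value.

Primer 2, 44°C

Primer 1: A+T=15, G+C=2 → Tm = 2(15)+4(2) = 38°C
Primer 2: A+T=14, G+C=4 → Tm = 2(14)+4(4) = 44°C
38°C vs 44°C → primer 2 is higher.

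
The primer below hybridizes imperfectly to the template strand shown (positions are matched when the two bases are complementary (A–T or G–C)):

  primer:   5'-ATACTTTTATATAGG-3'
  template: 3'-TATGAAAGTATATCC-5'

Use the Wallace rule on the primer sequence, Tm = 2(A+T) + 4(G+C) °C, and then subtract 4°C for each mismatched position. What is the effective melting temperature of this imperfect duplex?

32°C

Primer base counts: A=5, T=7, G=2, C=1 → A+T=12, G+C=3
Perfect-match Tm = 2(12) + 4(3) = 24 + 12 = 36°C
Mismatches (positions where the bases are not complementary): 1 (at position 8)
Effective Tm = 36 − 1×4 = 36 − 4 = 32°C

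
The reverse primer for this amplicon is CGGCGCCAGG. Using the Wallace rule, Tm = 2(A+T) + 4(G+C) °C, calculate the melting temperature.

38°C

Base counts: G=5, C=4, T=0, A=1
A+T = 1, G+C = 9
Tm = 4·9 + 2·1 = 36 + 2 = 38°C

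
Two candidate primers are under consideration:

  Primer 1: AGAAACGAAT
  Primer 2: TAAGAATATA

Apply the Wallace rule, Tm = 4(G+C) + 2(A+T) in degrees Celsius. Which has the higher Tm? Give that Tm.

Primer 1, 26°C

Primer 1: A+T=7, G+C=3 → Tm = 2(7)+4(3) = 26°C
Primer 2: A+T=9, G+C=1 → Tm = 2(9)+4(1) = 22°C
26°C vs 22°C → primer 1 is higher.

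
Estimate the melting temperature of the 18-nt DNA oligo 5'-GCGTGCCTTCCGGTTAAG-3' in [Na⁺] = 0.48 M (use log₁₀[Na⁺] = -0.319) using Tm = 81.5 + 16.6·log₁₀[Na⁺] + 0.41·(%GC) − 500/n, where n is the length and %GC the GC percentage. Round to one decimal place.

Length n = 18. Counting bases: C=5, G=6, A=2, T=5
G+C = 11, so %GC = 11/18 × 100 = 61.111%
Salt term: 16.6 × (-0.319) = -5.295
GC term: 0.41 × 61.111 = 25.056; length term: −500/18 = −27.778
Tm = 81.5 + (-5.295) + 25.056 − 27.778 = 73.483 → 73.5°C

73.5°C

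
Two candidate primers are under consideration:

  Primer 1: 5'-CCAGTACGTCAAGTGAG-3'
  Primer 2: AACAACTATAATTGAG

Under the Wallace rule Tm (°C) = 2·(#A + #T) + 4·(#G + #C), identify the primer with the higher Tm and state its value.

Primer 1: A+T=8, G+C=9 → Tm = 2(8)+4(9) = 52°C
Primer 2: A+T=12, G+C=4 → Tm = 2(12)+4(4) = 40°C
52°C vs 40°C → primer 1 is higher.

Primer 1, 52°C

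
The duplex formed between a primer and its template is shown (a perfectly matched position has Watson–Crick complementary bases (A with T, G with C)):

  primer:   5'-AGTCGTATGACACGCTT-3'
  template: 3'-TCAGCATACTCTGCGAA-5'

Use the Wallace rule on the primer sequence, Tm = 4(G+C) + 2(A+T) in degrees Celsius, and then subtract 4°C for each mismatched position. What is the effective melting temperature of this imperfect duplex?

46°C

Primer base counts: A=4, T=5, G=4, C=4 → A+T=9, G+C=8
Perfect-match Tm = 2(9) + 4(8) = 18 + 32 = 50°C
Mismatches (positions where the bases are not complementary): 1 (at position 11)
Effective Tm = 50 − 1×4 = 50 − 4 = 46°C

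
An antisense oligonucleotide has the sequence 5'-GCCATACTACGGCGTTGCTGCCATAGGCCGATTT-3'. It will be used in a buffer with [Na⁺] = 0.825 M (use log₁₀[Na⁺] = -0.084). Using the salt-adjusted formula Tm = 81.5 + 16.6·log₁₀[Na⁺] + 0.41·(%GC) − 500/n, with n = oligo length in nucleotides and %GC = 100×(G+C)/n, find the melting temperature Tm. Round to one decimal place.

Length n = 34. Base counts: G=9, C=10, T=9, A=6
G+C = 19, so %GC = 19/34 × 100 = 55.882%
Salt term: 16.6 × (-0.084) = -1.394
GC term: 0.41 × 55.882 = 22.912; length term: −500/34 = −14.706
Tm = 81.5 + (-1.394) + 22.912 − 14.706 = 88.312 → 88.3°C

88.3°C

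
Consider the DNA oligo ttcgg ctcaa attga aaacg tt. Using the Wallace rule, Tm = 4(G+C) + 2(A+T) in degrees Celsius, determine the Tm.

Scanning the sequence gives G=4, A=7, T=7, C=4.
A+T = 14, G+C = 8
Tm = 2×14 + 4×8 = 60°C

60°C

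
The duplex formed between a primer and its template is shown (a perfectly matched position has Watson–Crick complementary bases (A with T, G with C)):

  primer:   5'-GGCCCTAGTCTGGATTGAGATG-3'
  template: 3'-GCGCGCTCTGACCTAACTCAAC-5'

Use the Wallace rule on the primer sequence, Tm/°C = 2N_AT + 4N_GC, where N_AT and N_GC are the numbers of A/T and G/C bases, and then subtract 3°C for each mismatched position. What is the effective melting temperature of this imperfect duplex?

53°C

Primer base counts: A=4, T=6, G=8, C=4 → A+T=10, G+C=12
Perfect-match Tm = 2(10) + 4(12) = 20 + 48 = 68°C
Mismatches (positions where the bases are not complementary): 5 (at positions 1, 4, 6, 9, 20)
Effective Tm = 68 − 5×3 = 68 − 15 = 53°C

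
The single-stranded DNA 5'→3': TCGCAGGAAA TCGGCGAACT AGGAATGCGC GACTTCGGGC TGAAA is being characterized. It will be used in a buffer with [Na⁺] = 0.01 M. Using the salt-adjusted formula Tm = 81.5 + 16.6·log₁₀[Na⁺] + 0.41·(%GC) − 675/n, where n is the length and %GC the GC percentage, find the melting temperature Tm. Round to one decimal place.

56.1°C

Length n = 45. Counting bases: G=15, C=10, A=13, T=7
G+C = 25, so %GC = 25/45 × 100 = 55.556%
Salt term: 16.6 × (-2) = -33.2
GC term: 0.41 × 55.556 = 22.778; length term: −675/45 = −15
Tm = 81.5 + (-33.2) + 22.778 − 15 = 56.078 → 56.1°C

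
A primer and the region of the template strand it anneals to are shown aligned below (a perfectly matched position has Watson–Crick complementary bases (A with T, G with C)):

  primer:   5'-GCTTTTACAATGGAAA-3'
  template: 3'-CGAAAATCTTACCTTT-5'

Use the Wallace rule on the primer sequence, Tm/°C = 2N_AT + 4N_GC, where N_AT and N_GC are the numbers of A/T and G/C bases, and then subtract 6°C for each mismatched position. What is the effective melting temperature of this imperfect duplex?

36°C

Primer base counts: A=6, T=5, G=3, C=2 → A+T=11, G+C=5
Perfect-match Tm = 2(11) + 4(5) = 22 + 20 = 42°C
Mismatches (positions where the bases are not complementary): 1 (at position 8)
Effective Tm = 42 − 1×6 = 42 − 6 = 36°C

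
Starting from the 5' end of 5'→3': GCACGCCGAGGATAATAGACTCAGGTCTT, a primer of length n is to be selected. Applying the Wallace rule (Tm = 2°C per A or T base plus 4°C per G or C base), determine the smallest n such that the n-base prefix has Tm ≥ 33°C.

First 9 bases: GCACGCCGA → Tm = 32°C (< 33°C)
First 10 bases: GCACGCCGAG → Tm = 36°C (≥ 33°C)
Since every base adds ≥2°C, Tm only increases with n, so the threshold is first crossed at n = 10.

n = 10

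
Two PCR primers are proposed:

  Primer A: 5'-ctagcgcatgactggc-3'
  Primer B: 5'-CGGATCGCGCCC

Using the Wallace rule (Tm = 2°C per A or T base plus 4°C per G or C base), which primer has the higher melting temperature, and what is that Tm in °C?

Primer A, 52°C

Primer A: A+T=6, G+C=10 → Tm = 2(6)+4(10) = 52°C
Primer B: A+T=2, G+C=10 → Tm = 2(2)+4(10) = 44°C
52°C vs 44°C → primer A is higher.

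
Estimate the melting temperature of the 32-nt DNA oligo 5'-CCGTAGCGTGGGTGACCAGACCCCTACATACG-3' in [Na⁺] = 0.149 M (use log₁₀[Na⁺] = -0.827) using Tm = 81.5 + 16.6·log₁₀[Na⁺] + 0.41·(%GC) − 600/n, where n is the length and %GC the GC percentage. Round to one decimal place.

74.6°C

Length n = 32. C=11, G=9, A=7, T=5
G+C = 20, so %GC = 20/32 × 100 = 62.5%
Salt term: 16.6 × (-0.827) = -13.728
GC term: 0.41 × 62.5 = 25.625; length term: −600/32 = −18.75
Tm = 81.5 + (-13.728) + 25.625 − 18.75 = 74.647 → 74.6°C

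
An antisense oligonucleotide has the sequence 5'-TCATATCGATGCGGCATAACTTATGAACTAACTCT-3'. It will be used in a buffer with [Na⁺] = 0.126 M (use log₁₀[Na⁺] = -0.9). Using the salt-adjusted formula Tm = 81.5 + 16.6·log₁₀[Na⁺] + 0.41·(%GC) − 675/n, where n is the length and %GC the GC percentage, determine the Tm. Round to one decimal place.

62.5°C

Length n = 35. Scanning the sequence gives A=11, G=5, T=11, C=8.
G+C = 13, so %GC = 13/35 × 100 = 37.143%
Salt term: 16.6 × (-0.9) = -14.94
GC term: 0.41 × 37.143 = 15.229; length term: −675/35 = −19.286
Tm = 81.5 + (-14.94) + 15.229 − 19.286 = 62.503 → 62.5°C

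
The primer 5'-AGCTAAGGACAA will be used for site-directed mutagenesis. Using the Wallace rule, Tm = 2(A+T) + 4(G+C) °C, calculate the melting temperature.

34°C

G=3, C=2, T=1, A=6
A+T = 7, G+C = 5
Tm = 2×7 + 4×5 = 34°C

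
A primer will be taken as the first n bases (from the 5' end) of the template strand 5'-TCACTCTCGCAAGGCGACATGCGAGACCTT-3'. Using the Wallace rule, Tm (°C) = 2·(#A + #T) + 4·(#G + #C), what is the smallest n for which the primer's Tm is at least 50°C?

n = 16

First 15 bases: TCACTCTCGCAAGGC → Tm = 48°C (< 50°C)
First 16 bases: TCACTCTCGCAAGGCG → Tm = 52°C (≥ 50°C)
Each additional base adds 2°C (A/T) or 4°C (G/C), so Tm is non-decreasing in n; n = 16 is the first length to reach 50°C.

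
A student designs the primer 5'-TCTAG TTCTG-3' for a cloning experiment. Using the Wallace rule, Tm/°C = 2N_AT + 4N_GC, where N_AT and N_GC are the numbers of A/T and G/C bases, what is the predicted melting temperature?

28°C

Scanning the sequence gives T=5, A=1, C=2, G=2.
So N_AT = 6 and N_GC = 4.
Tm = 4·4 + 2·6 = 16 + 12 = 28°C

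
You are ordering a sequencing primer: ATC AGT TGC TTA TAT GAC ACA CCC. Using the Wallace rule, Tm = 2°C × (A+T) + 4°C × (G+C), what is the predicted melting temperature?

68°C

Base counts: A=7, T=7, C=7, G=3
AT pairs contribute 14, GC pairs contribute 10.
Tm = 2(14) + 4(10) = 28 + 40 = 68°C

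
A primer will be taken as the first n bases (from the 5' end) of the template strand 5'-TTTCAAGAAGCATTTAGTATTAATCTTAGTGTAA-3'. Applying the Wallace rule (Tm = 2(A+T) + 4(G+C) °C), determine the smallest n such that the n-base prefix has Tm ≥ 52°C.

n = 21

First 20 bases: TTTCAAGAAGCATTTAGTAT → Tm = 50°C (< 52°C)
First 21 bases: TTTCAAGAAGCATTTAGTATT → Tm = 52°C (≥ 52°C)
Each additional base adds 2°C (A/T) or 4°C (G/C), so Tm is non-decreasing in n; n = 21 is the first length to reach 52°C.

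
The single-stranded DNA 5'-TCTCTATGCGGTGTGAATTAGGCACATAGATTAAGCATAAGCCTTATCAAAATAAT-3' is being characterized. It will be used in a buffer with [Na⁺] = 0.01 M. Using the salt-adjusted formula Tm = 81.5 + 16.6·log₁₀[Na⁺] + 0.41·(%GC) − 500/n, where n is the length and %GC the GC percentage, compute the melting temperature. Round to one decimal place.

53.3°C

Length n = 56. Scanning the sequence gives G=10, T=17, A=20, C=9.
G+C = 19, so %GC = 19/56 × 100 = 33.929%
Salt term: 16.6 × (-2) = -33.2
GC term: 0.41 × 33.929 = 13.911; length term: −500/56 = −8.929
Tm = 81.5 + (-33.2) + 13.911 − 8.929 = 53.282 → 53.3°C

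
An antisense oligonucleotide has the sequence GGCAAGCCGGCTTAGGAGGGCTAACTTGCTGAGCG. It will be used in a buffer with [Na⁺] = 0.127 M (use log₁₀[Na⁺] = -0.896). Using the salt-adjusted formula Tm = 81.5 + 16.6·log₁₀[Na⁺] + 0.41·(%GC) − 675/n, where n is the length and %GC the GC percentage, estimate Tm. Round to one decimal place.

73.1°C

Length n = 35. A=7, C=8, T=6, G=14
G+C = 22, so %GC = 22/35 × 100 = 62.857%
Salt term: 16.6 × (-0.896) = -14.874
GC term: 0.41 × 62.857 = 25.771; length term: −675/35 = −19.286
Tm = 81.5 + (-14.874) + 25.771 − 19.286 = 73.111 → 73.1°C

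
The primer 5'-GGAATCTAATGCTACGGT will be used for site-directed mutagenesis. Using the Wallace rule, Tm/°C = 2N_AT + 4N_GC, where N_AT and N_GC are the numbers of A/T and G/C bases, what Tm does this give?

Scanning the sequence gives G=5, A=5, C=3, T=5.
A+T = 10, G+C = 8
Tm = 4·8 + 2·10 = 32 + 20 = 52°C

52°C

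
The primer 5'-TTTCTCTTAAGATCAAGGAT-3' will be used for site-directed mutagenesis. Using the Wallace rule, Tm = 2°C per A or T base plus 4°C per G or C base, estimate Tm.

52°C

Counting bases: C=3, A=6, G=3, T=8
A+T = 14, G+C = 6
Tm = 2×14 + 4×6 = 52°C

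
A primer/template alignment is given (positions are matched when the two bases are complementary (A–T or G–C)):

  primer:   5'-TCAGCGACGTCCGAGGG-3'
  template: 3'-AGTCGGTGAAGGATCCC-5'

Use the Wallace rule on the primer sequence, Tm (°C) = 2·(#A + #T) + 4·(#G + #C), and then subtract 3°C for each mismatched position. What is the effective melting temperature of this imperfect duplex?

Primer base counts: A=3, T=2, G=7, C=5 → A+T=5, G+C=12
Perfect-match Tm = 2(5) + 4(12) = 10 + 48 = 58°C
Mismatches (positions where the bases are not complementary): 3 (at positions 6, 9, 13)
Effective Tm = 58 − 3×3 = 58 − 9 = 49°C

49°C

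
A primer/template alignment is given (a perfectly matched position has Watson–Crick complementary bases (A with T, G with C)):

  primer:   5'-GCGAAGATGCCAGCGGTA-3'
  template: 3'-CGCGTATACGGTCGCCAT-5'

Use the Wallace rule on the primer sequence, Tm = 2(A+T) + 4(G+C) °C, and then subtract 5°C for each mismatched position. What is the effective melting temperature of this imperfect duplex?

48°C

Primer base counts: A=5, T=2, G=7, C=4 → A+T=7, G+C=11
Perfect-match Tm = 2(7) + 4(11) = 14 + 44 = 58°C
Mismatches (positions where the bases are not complementary): 2 (at positions 4, 6)
Effective Tm = 58 − 2×5 = 58 − 10 = 48°C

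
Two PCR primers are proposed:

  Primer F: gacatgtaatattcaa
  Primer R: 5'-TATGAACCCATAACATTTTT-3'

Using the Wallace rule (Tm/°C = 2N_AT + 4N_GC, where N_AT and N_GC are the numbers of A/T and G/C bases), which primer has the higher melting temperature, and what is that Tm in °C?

Primer R, 50°C

Primer F: A+T=12, G+C=4 → Tm = 2(12)+4(4) = 40°C
Primer R: A+T=15, G+C=5 → Tm = 2(15)+4(5) = 50°C
40°C vs 50°C → primer R is higher.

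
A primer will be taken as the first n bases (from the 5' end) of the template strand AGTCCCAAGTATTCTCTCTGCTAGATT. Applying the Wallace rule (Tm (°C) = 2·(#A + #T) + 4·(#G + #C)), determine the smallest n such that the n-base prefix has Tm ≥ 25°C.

First 8 bases: AGTCCCAA → Tm = 24°C (< 25°C)
First 9 bases: AGTCCCAAG → Tm = 28°C (≥ 25°C)
Each additional base adds 2°C (A/T) or 4°C (G/C), so Tm is non-decreasing in n; n = 9 is the first length to reach 25°C.

n = 9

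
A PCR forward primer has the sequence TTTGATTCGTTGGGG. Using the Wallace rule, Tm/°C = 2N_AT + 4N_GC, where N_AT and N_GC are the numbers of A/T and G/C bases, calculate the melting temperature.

Scanning the sequence gives G=6, A=1, C=1, T=7.
A+T = 8, G+C = 7
Tm = 4·7 + 2·8 = 28 + 16 = 44°C

44°C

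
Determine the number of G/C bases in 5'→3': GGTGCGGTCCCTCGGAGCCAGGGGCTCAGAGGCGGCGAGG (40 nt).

31

Counting bases: A=5, G=20, C=11, T=4
Total G or C: 20 + 11 = 31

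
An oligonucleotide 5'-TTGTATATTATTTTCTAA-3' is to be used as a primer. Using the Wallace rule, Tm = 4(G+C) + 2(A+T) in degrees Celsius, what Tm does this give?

C=1, G=1, A=5, T=11
A+T = 16, G+C = 2
Tm = 2×16 + 4×2 = 40°C

40°C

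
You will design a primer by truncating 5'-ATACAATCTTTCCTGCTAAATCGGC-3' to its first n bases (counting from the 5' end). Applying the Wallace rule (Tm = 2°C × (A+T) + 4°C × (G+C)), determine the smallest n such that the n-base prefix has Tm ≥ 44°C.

n = 16

First 15 bases: ATACAATCTTTCCTG → Tm = 40°C (< 44°C)
First 16 bases: ATACAATCTTTCCTGC → Tm = 44°C (≥ 44°C)
Since every base adds ≥2°C, Tm only increases with n, so the threshold is first crossed at n = 16.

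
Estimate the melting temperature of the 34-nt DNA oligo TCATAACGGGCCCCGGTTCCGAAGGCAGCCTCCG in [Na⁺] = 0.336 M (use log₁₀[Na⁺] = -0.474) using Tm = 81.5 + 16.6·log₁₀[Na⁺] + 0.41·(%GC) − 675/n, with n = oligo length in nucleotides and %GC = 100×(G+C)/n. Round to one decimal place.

81.5°C

Length n = 34. G=10, C=13, A=6, T=5
G+C = 23, so %GC = 23/34 × 100 = 67.647%
Salt term: 16.6 × (-0.474) = -7.868
GC term: 0.41 × 67.647 = 27.735; length term: −675/34 = −19.853
Tm = 81.5 + (-7.868) + 27.735 − 19.853 = 81.514 → 81.5°C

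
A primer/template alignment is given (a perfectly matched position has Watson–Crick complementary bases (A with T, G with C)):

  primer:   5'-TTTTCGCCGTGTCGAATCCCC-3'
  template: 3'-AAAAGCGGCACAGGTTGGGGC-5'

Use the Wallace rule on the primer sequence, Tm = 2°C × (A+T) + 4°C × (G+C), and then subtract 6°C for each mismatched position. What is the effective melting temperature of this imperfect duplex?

Primer base counts: A=2, T=7, G=4, C=8 → A+T=9, G+C=12
Perfect-match Tm = 2(9) + 4(12) = 18 + 48 = 66°C
Mismatches (positions where the bases are not complementary): 3 (at positions 14, 17, 21)
Effective Tm = 66 − 3×6 = 66 − 18 = 48°C

48°C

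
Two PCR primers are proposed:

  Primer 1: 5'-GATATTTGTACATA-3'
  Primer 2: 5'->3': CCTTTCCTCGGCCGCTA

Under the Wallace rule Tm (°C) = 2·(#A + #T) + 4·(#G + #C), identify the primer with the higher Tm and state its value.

Primer 1: A+T=11, G+C=3 → Tm = 2(11)+4(3) = 34°C
Primer 2: A+T=6, G+C=11 → Tm = 2(6)+4(11) = 56°C
34°C vs 56°C → primer 2 is higher.

Primer 2, 56°C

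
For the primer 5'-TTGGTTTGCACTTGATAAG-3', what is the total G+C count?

Base counts: A=4, T=8, C=2, G=5
Total G or C: 5 + 2 = 7

7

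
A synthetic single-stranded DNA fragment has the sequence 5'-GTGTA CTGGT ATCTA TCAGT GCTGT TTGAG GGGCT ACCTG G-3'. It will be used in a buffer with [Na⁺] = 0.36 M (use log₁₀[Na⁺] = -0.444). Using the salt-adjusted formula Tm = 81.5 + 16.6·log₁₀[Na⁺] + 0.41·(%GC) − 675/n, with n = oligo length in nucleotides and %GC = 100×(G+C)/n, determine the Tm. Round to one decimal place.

78.7°C

Length n = 41. Scanning the sequence gives C=7, T=14, A=6, G=14.
G+C = 21, so %GC = 21/41 × 100 = 51.22%
Salt term: 16.6 × (-0.444) = -7.37
GC term: 0.41 × 51.22 = 21; length term: −675/41 = −16.463
Tm = 81.5 + (-7.37) + 21 − 16.463 = 78.667 → 78.7°C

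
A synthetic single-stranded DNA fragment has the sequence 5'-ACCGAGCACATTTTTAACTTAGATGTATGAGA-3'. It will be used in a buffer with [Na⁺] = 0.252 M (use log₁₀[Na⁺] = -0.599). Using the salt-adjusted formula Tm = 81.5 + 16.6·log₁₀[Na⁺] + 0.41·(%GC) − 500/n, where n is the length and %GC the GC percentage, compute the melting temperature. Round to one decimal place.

Length n = 32. Counting bases: G=6, T=10, C=5, A=11
G+C = 11, so %GC = 11/32 × 100 = 34.375%
Salt term: 16.6 × (-0.599) = -9.943
GC term: 0.41 × 34.375 = 14.094; length term: −500/32 = −15.625
Tm = 81.5 + (-9.943) + 14.094 − 15.625 = 70.026 → 70.0°C

70.0°C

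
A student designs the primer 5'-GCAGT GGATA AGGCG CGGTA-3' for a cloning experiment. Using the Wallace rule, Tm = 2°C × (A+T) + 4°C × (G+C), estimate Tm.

G=9, A=5, C=3, T=3
AT pairs contribute 8, GC pairs contribute 12.
Tm = 2(8) + 4(12) = 16 + 48 = 64°C

64°C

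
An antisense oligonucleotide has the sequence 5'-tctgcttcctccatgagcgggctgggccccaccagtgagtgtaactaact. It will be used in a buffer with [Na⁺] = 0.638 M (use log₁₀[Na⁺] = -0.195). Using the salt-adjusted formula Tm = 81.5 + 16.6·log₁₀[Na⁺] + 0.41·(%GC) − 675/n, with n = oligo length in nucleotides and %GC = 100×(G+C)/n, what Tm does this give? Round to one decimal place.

88.5°C

Length n = 50. A=9, G=13, T=12, C=16
G+C = 29, so %GC = 29/50 × 100 = 58%
Salt term: 16.6 × (-0.195) = -3.237
GC term: 0.41 × 58 = 23.78; length term: −675/50 = −13.5
Tm = 81.5 + (-3.237) + 23.78 − 13.5 = 88.543 → 88.5°C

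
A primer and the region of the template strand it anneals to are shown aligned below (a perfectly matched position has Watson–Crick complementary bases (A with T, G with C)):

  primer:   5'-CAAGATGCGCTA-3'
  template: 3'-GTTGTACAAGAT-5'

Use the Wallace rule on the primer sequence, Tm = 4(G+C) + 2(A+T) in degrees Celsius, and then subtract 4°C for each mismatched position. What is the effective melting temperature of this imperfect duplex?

Primer base counts: A=4, T=2, G=3, C=3 → A+T=6, G+C=6
Perfect-match Tm = 2(6) + 4(6) = 12 + 24 = 36°C
Mismatches (positions where the bases are not complementary): 3 (at positions 4, 8, 9)
Effective Tm = 36 − 3×4 = 36 − 12 = 24°C

24°C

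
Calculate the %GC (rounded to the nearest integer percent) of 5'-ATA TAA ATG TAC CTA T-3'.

Counting bases: G=1, T=6, A=7, C=2
G+C = 1 + 2 = 3 out of 16 bases
%GC = 3/16 × 100 = 18.75% ≈ 19%

19%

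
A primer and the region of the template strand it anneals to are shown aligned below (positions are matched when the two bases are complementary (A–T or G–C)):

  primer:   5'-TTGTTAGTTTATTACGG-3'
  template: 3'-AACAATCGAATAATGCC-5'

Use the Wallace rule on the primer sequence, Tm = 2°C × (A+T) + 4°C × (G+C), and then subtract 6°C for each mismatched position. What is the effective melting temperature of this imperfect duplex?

Primer base counts: A=3, T=9, G=4, C=1 → A+T=12, G+C=5
Perfect-match Tm = 2(12) + 4(5) = 24 + 20 = 44°C
Mismatches (positions where the bases are not complementary): 1 (at position 8)
Effective Tm = 44 − 1×6 = 44 − 6 = 38°C

38°C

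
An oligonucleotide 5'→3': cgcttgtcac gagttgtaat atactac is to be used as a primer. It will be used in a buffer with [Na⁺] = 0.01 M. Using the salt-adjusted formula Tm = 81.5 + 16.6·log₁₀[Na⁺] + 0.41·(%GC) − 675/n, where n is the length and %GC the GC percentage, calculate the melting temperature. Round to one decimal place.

40.0°C

Length n = 27. Scanning the sequence gives A=7, T=9, C=6, G=5.
G+C = 11, so %GC = 11/27 × 100 = 40.741%
Salt term: 16.6 × (-2) = -33.2
GC term: 0.41 × 40.741 = 16.704; length term: −675/27 = −25
Tm = 81.5 + (-33.2) + 16.704 − 25 = 40.004 → 40.0°C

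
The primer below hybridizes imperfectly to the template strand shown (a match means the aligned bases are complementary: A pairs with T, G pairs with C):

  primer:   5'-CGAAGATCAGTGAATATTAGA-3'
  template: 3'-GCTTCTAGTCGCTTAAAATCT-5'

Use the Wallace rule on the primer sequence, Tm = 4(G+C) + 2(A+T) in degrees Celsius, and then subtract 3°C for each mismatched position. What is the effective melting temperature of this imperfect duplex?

50°C

Primer base counts: A=9, T=5, G=5, C=2 → A+T=14, G+C=7
Perfect-match Tm = 2(14) + 4(7) = 28 + 28 = 56°C
Mismatches (positions where the bases are not complementary): 2 (at positions 11, 16)
Effective Tm = 56 − 2×3 = 56 − 6 = 50°C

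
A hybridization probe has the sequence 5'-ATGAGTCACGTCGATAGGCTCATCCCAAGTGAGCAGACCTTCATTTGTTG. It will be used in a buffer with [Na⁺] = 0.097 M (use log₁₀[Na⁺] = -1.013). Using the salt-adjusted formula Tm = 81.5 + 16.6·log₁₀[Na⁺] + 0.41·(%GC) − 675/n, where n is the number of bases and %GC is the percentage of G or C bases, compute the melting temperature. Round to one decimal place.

Length n = 50. G=12, A=12, C=12, T=14
G+C = 24, so %GC = 24/50 × 100 = 48%
Salt term: 16.6 × (-1.013) = -16.816
GC term: 0.41 × 48 = 19.68; length term: −675/50 = −13.5
Tm = 81.5 + (-16.816) + 19.68 − 13.5 = 70.864 → 70.9°C

70.9°C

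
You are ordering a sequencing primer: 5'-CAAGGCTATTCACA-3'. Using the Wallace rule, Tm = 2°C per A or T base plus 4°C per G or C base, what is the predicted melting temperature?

Counting bases: T=3, A=5, C=4, G=2
So N_AT = 8 and N_GC = 6.
Tm = 4·6 + 2·8 = 24 + 16 = 40°C

40°C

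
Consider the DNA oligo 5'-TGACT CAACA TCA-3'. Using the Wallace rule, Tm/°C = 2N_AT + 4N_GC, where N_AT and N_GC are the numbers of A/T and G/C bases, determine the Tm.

36°C

A=5, C=4, G=1, T=3
A+T = 8, G+C = 5
Tm = 2×8 + 4×5 = 36°C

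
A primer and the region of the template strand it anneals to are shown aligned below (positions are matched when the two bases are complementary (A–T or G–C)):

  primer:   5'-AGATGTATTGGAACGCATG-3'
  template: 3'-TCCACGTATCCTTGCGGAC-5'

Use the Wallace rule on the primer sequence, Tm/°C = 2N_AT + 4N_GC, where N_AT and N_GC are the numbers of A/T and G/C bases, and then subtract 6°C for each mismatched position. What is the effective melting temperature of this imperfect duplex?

Primer base counts: A=6, T=5, G=6, C=2 → A+T=11, G+C=8
Perfect-match Tm = 2(11) + 4(8) = 22 + 32 = 54°C
Mismatches (positions where the bases are not complementary): 4 (at positions 3, 6, 9, 17)
Effective Tm = 54 − 4×6 = 54 − 24 = 30°C

30°C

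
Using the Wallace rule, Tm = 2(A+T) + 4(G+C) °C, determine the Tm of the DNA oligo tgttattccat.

28°C

T=6, C=2, A=2, G=1
A+T = 8, G+C = 3
Tm = 2(8) + 4(3) = 16 + 12 = 28°C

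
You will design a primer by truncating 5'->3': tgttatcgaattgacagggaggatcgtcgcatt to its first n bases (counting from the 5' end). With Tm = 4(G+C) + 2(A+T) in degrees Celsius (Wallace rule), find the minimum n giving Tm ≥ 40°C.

First 14 bases: TGTTATCGAATTGA → Tm = 36°C (< 40°C)
First 15 bases: TGTTATCGAATTGAC → Tm = 40°C (≥ 40°C)
Since every base adds ≥2°C, Tm only increases with n, so the threshold is first crossed at n = 15.

n = 15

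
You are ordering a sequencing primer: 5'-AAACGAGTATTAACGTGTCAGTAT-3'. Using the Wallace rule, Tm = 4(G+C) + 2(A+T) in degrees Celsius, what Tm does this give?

Scanning the sequence gives A=9, T=7, G=5, C=3.
So N_AT = 16 and N_GC = 8.
Tm = 2×16 + 4×8 = 64°C

64°C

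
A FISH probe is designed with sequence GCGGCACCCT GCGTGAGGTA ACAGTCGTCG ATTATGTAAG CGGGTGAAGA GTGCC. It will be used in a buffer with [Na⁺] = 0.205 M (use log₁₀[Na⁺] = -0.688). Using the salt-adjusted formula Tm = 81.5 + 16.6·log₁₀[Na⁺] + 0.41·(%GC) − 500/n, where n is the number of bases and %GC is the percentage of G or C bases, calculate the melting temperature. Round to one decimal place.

84.8°C

Length n = 55. Base counts: G=20, A=12, T=11, C=12
G+C = 32, so %GC = 32/55 × 100 = 58.182%
Salt term: 16.6 × (-0.688) = -11.421
GC term: 0.41 × 58.182 = 23.855; length term: −500/55 = −9.091
Tm = 81.5 + (-11.421) + 23.855 − 9.091 = 84.843 → 84.8°C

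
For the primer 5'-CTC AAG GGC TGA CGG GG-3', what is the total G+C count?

12

Scanning the sequence gives A=3, T=2, G=8, C=4.
G+C = 8 + 4 = 12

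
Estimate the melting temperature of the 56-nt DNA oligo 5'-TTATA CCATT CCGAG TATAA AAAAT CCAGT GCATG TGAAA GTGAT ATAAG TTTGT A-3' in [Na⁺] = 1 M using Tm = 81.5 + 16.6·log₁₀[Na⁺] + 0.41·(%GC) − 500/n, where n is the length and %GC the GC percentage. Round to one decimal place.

Length n = 56. Base counts: C=7, A=21, T=18, G=10
G+C = 17, so %GC = 17/56 × 100 = 30.357%
Salt term: 16.6 × (0) = 0
GC term: 0.41 × 30.357 = 12.446; length term: −500/56 = −8.929
Tm = 81.5 + (0) + 12.446 − 8.929 = 85.017 → 85.0°C

85.0°C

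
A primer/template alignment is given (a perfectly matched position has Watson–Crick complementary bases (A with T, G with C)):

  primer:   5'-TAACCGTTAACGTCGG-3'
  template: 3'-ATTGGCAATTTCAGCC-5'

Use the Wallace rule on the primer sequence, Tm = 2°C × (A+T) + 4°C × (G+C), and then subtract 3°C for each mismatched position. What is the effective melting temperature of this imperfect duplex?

Primer base counts: A=4, T=4, G=4, C=4 → A+T=8, G+C=8
Perfect-match Tm = 2(8) + 4(8) = 16 + 32 = 48°C
Mismatches (positions where the bases are not complementary): 1 (at position 11)
Effective Tm = 48 − 1×3 = 48 − 3 = 45°C

45°C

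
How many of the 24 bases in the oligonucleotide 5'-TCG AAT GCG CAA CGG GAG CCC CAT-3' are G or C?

15

Scanning the sequence gives G=7, A=6, C=8, T=3.
Total G or C: 7 + 8 = 15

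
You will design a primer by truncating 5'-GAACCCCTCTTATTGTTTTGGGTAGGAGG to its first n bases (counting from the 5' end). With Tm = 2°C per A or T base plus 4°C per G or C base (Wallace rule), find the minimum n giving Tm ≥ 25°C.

First 7 bases: GAACCCC → Tm = 24°C (< 25°C)
First 8 bases: GAACCCCT → Tm = 26°C (≥ 25°C)
Since every base adds ≥2°C, Tm only increases with n, so the threshold is first crossed at n = 8.

n = 8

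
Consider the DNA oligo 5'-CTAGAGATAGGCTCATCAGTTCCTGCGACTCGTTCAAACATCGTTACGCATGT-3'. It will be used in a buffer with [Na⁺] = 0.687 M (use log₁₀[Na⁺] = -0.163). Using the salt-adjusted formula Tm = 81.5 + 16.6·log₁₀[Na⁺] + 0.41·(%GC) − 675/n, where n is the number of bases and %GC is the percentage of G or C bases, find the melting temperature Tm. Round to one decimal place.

Length n = 53. Base counts: T=15, G=11, A=13, C=14
G+C = 25, so %GC = 25/53 × 100 = 47.17%
Salt term: 16.6 × (-0.163) = -2.706
GC term: 0.41 × 47.17 = 19.34; length term: −675/53 = −12.736
Tm = 81.5 + (-2.706) + 19.34 − 12.736 = 85.398 → 85.4°C

85.4°C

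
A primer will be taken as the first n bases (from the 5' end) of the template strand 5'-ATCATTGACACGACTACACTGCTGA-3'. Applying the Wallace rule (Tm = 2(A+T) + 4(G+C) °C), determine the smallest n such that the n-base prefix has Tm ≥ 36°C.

First 12 bases: ATCATTGACACG → Tm = 34°C (< 36°C)
First 13 bases: ATCATTGACACGA → Tm = 36°C (≥ 36°C)
Each additional base adds 2°C (A/T) or 4°C (G/C), so Tm is non-decreasing in n; n = 13 is the first length to reach 36°C.

n = 13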